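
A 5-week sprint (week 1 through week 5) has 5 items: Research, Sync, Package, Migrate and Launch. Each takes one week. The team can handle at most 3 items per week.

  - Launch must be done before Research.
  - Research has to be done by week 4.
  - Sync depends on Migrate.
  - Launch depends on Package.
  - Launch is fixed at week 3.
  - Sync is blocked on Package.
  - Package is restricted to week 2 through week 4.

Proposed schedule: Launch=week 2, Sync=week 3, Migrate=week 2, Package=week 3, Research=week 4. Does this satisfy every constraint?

Invalid. Launch depends on Package.

Launch is fixed at week 3 — violated.
Research has to be done by week 4 — holds.
Sync depends on Migrate — holds.
The team can handle at most 3 items per week — holds.
Launch depends on Package — violated.
Package is restricted to week 2 through week 4 — holds.
Launch must be done before Research — holds.
Sync is blocked on Package — violated.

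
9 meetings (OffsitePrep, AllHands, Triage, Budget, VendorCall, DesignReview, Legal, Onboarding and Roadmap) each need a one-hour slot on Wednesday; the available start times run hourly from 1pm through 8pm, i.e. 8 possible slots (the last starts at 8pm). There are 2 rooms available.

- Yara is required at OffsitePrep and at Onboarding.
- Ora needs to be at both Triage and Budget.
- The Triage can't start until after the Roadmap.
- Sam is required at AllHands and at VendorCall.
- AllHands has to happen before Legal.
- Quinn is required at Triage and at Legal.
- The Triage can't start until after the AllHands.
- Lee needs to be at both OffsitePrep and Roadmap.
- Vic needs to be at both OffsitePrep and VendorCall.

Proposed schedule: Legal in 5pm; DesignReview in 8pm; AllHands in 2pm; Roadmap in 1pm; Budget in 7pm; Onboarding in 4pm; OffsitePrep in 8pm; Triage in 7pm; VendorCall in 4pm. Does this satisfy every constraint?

Sam is required at AllHands and at VendorCall — holds.
Ora needs to be at both Triage and Budget — violated.
Lee needs to be at both OffsitePrep and Roadmap — holds.
Quinn is required at Triage and at Legal — holds.
The Triage can't start until after the Roadmap — holds.
There are 2 rooms available — holds.
Vic needs to be at both OffsitePrep and VendorCall — holds.
AllHands has to happen before Legal — holds.
Yara is required at OffsitePrep and at Onboarding — holds.
The Triage can't start until after the AllHands — holds.

No. Ora needs to be at both Triage and Budget is not satisfied.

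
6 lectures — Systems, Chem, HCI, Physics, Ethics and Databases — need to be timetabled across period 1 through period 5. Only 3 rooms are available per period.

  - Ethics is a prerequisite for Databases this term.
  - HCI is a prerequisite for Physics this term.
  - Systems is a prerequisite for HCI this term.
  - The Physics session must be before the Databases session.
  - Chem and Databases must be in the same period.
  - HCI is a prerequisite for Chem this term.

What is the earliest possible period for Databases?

period 4

Precedence pushes Databases to at least period 4.
Databases at period 4 is achievable: Databases in period 4, HCI in period 2, Chem in period 4, Physics in period 3, Ethics in period 1, Systems in period 1.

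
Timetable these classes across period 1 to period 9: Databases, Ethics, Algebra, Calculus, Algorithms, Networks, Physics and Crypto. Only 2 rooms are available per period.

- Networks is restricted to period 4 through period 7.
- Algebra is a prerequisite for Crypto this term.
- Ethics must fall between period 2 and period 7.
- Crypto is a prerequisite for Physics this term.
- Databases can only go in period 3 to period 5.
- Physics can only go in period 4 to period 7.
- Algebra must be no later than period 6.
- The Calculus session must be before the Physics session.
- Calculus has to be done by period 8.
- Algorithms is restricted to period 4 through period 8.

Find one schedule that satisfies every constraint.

Physics -> period 4, Calculus -> period 1, Algorithms -> period 5, Ethics -> period 2, Databases -> period 3, Algebra -> period 1, Crypto -> period 2, Networks -> period 4

Checking: Algebra(period 1) before Crypto(period 2); Crypto(period 2) before Physics(period 4); Calculus(period 1) before Physics(period 4); Databases=period 3 in [period 3,period 5]; Networks=period 4 in [period 4,period 7]; Ethics=period 2 in [period 2,period 7]; Algebra=period 1 in [period 1,period 6]; Calculus=period 1 in [period 1,period 8]; Physics=period 4 in [period 4,period 7]; Algorithms=period 5 in [period 4,period 8]; max 2 per period (cap 2).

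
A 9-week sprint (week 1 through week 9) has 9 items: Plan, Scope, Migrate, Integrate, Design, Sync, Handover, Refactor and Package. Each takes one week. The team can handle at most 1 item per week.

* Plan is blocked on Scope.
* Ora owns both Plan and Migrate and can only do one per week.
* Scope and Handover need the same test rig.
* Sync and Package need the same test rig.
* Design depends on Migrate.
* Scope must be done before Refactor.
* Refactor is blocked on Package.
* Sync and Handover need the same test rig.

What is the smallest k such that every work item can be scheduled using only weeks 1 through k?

The precedence chain requires at least 2 distinct weeks.
With at most 1 per week and 9 work items, at least 9 weeks are needed.
9 works (last occupied week: week 9): for example Refactor=week 3; Handover=week 9; Sync=week 8; Plan=week 4; Scope=week 1; Migrate=week 5; Package=week 2; Integrate=week 7; Design=week 6.

9 weeks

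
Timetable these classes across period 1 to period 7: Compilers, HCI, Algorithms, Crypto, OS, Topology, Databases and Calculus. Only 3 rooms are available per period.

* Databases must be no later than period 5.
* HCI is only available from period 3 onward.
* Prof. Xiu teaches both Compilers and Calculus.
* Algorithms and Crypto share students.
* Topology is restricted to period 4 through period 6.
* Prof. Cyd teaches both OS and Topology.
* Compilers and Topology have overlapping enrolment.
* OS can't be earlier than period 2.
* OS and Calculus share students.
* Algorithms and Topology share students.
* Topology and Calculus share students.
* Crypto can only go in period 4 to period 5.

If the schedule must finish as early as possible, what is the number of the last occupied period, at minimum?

With at most 3 per period and 8 classes, at least 3 periods are needed.
Crypto can't be placed before period 4, so the schedule must run through at least period 4.
4 works (last occupied period: period 4): for example Databases in period 1; OS in period 2; HCI in period 3; Crypto in period 4; Compilers in period 1; Calculus in period 3; Topology in period 4; Algorithms in period 1.

period 4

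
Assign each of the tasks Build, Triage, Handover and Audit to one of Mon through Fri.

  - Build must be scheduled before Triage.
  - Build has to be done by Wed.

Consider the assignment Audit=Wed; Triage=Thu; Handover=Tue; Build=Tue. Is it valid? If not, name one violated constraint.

Valid

Build must be scheduled before Triage — holds.
Build has to be done by Wed — holds.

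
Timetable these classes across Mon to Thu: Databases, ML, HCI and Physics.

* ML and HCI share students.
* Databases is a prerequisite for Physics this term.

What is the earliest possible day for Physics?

Precedence pushes Physics to at least Tue.
Physics at Tue is achievable: HCI -> Tue, ML -> Mon, Physics -> Tue, Databases -> Mon.

Tue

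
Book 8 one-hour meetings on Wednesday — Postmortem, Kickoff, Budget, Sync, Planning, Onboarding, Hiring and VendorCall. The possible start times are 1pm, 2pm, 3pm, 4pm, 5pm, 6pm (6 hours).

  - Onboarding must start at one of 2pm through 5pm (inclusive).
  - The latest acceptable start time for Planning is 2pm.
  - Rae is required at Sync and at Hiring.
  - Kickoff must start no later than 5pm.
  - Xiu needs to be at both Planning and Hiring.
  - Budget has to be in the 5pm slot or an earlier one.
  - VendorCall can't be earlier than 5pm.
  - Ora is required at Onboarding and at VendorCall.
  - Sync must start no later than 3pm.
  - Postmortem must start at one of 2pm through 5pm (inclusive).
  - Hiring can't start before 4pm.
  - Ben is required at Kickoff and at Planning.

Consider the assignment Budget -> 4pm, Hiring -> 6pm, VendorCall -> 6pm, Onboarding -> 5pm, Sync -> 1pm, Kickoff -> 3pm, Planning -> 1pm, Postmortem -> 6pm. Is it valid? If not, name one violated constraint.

No. Postmortem must start at one of 2pm through 5pm (inclusive) is not satisfied.

Xiu needs to be at both Planning and Hiring — holds.
Kickoff must start no later than 5pm — holds.
The latest acceptable start time for Planning is 2pm — holds.
Hiring can't start before 4pm — holds.
Sync must start no later than 3pm — holds.
VendorCall can't be earlier than 5pm — holds.
Budget has to be in the 5pm slot or an earlier one — holds.
Ora is required at Onboarding and at VendorCall — holds.
Rae is required at Sync and at Hiring — holds.
Postmortem must start at one of 2pm through 5pm (inclusive) — violated.
Onboarding must start at one of 2pm through 5pm (inclusive) — holds.
Ben is required at Kickoff and at Planning — holds.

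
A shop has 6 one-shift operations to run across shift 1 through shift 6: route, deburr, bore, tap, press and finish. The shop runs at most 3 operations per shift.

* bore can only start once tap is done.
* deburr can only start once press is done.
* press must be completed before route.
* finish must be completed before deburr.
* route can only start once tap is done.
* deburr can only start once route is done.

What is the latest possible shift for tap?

shift 4

Downstream work caps tap at shift 4.
tap at shift 4 is achievable: deburr -> shift 6, bore -> shift 5, press -> shift 1, finish -> shift 1, route -> shift 5, tap -> shift 4.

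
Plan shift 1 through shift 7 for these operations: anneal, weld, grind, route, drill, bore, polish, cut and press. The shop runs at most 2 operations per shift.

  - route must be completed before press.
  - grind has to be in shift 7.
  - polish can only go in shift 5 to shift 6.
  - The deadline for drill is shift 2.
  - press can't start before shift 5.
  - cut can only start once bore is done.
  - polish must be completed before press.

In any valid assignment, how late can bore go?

Downstream work caps bore at shift 6.
bore at shift 6 is achievable: press=shift 6; route=shift 1; polish=shift 5; grind=shift 7; drill=shift 1; bore=shift 6; cut=shift 7; weld=shift 2; anneal=shift 2.

shift 6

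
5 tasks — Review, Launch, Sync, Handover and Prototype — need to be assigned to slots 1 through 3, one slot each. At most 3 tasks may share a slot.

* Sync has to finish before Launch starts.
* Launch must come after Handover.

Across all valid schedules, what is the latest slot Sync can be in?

2

Downstream work caps Sync at 2.
Sync at 2 is achievable: Review=1, Handover=1, Sync=2, Launch=3, Prototype=1.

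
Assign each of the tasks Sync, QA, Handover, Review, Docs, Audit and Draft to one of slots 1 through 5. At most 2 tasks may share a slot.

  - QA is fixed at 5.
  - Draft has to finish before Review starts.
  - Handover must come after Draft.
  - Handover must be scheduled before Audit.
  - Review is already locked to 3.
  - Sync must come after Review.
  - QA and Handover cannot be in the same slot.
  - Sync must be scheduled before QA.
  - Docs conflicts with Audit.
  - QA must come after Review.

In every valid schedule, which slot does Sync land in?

4

Review is fixed at 3 and must come before Sync, so Sync is at least 4.
QA is fixed at 5 and must come after Sync, so Sync is at most 4.
So Sync must be 4.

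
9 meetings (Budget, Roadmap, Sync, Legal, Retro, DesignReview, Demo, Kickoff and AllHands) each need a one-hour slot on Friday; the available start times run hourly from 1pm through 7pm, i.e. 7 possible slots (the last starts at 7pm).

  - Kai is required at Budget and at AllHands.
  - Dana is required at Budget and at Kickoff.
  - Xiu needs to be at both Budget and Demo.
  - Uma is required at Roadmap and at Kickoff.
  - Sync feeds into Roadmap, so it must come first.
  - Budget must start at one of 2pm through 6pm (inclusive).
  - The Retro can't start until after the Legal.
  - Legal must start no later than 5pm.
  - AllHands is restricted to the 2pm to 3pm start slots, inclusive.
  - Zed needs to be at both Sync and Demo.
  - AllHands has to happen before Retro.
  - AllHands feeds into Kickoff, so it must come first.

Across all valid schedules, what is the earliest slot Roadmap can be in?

Precedence pushes Roadmap to at least 2pm.
Roadmap at 2pm is achievable: Retro -> 3pm; DesignReview -> 1pm; Legal -> 1pm; Demo -> 2pm; Kickoff -> 4pm; Sync -> 1pm; Roadmap -> 2pm; Budget -> 3pm; AllHands -> 2pm.

2pm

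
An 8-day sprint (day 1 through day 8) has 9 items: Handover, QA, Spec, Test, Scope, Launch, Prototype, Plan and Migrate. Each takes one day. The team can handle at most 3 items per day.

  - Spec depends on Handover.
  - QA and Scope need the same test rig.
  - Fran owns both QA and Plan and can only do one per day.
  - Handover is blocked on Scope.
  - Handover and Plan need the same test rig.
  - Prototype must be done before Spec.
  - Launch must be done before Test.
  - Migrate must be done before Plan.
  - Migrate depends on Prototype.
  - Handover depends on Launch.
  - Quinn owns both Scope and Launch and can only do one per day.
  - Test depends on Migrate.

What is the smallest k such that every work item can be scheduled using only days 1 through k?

4

The precedence chain requires at least 3 distinct days.
With at most 3 per day and 9 work items, at least 3 days are needed.
Could 3 days be enough, i.e. nothing placed later than day 3? No: Test must come after Migrate (at day 1 or later) → {day 2, day 3}; Migrate must come before Test (at day 3 or earlier) → {day 1, day 2}; Migrate must come after Prototype (at day 1 or later) → {day 2}; Prototype must come before Migrate (at day 2 or earlier) → {day 1}; Spec must come after Prototype (at day 1 or later) → {day 2, day 3}; Launch must come before Test (at day 3 or earlier) → {day 1, day 2}; Handover must come before Spec (at day 3 or earlier) → {day 1, day 2}; Handover must come after Launch (at day 1 or later) → {day 2}; Launch must come before Handover (at day 2 or earlier) → {day 1}; Scope must come before Handover (at day 2 or earlier) → {day 1}; Launch can't share with Scope (day 1) → nothing is left.
So 3 days is not enough.
4 works (last occupied day: day 4): for example Migrate=day 2; Spec=day 4; Plan=day 4; Scope=day 2; Test=day 3; QA=day 1; Handover=day 3; Prototype=day 1; Launch=day 1.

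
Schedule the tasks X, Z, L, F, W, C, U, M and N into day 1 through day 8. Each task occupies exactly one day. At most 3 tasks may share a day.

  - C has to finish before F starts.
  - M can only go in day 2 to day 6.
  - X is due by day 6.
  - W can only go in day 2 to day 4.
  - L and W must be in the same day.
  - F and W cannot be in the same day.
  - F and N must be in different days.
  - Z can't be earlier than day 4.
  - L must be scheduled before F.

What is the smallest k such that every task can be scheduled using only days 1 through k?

4 days

The precedence chain requires at least 2 distinct days.
With at most 3 per day and 9 tasks, at least 3 days are needed.
Z can't be placed before day 4, so the schedule must run through at least day 4.
4 works (last occupied day: day 4): for example U=day 1, W=day 2, F=day 3, C=day 1, L=day 2, N=day 4, Z=day 4, M=day 2, X=day 1.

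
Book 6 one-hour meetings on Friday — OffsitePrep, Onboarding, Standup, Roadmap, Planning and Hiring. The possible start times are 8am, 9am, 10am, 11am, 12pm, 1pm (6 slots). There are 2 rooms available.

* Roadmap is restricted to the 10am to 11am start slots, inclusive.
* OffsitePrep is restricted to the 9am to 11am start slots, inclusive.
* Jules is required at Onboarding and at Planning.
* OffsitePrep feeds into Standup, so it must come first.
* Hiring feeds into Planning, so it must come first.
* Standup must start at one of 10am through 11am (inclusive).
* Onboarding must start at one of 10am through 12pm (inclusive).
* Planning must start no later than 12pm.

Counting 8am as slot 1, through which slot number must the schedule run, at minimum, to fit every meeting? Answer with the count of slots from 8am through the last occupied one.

4 slots

The precedence chain requires at least 2 distinct slots.
With at most 2 per slot and 6 meetings, at least 3 slots are needed.
Onboarding can't be placed before 10am — that is slot 3 counting from 8am — so the schedule must run through at least 3 slots.
Could 3 slots be enough, i.e. nothing placed later than 10am? No: Onboarding's window within 3 slots is {10am}; Standup's window within 3 slots is {10am}; Roadmap's window within 3 slots is {10am}; that puts Onboarding, Standup and Roadmap all in 10am — more than 2 per slot.
So 3 slots is not enough.
4 works (last occupied slot: 11am): for example OffsitePrep -> 9am; Onboarding -> 10am; Hiring -> 8am; Planning -> 9am; Roadmap -> 11am; Standup -> 10am.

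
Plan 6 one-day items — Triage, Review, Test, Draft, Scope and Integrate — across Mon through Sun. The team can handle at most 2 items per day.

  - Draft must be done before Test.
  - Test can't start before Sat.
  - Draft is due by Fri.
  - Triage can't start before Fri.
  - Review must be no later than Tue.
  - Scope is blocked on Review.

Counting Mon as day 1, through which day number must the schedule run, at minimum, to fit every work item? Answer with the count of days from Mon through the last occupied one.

6

The precedence chain requires at least 2 distinct days.
With at most 2 per day and 6 work items, at least 3 days are needed.
Test can't be placed before Sat — that is day 6 counting from Mon — so the schedule must run through at least 6 days.
6 works (last occupied day: Sat): for example Scope in Tue, Integrate in Tue, Test in Sat, Review in Mon, Triage in Fri, Draft in Mon.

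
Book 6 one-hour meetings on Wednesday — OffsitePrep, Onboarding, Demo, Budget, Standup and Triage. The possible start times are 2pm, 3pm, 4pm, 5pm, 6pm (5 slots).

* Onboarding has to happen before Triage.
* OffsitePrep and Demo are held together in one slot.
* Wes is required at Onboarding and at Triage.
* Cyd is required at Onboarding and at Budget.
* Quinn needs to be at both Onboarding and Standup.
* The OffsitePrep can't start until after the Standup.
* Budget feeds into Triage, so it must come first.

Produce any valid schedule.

Triage -> 4pm, Demo -> 3pm, Onboarding -> 3pm, OffsitePrep -> 3pm, Standup -> 2pm, Budget -> 2pm

Checking: Standup(2pm) before OffsitePrep(3pm); Onboarding(3pm) before Triage(4pm); Budget(2pm) before Triage(4pm); Onboarding(3pm) != Standup(2pm); Onboarding(3pm) != Budget(2pm); Onboarding(3pm) != Triage(4pm); OffsitePrep = Demo = 3pm.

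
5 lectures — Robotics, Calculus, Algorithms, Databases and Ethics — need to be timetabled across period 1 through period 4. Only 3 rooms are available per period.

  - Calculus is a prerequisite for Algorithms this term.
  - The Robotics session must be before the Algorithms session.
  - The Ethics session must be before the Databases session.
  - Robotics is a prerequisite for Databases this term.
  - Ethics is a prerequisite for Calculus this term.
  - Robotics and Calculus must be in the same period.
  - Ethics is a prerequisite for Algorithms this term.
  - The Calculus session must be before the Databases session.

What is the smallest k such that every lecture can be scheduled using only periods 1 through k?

3 periods

The precedence chain requires at least 3 distinct periods.
With at most 3 per period and 5 lectures, at least 2 periods are needed.
3 works (last occupied period: period 3): for example Calculus=period 2, Robotics=period 2, Algorithms=period 3, Databases=period 3, Ethics=period 1.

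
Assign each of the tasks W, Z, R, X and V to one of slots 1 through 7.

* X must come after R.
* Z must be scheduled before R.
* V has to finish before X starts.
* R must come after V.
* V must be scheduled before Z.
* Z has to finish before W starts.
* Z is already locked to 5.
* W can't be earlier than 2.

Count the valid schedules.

Splitting on W: it can be 6 (4), 7 (4). Listing each branch's schedules as (Z, R, X, V):
W=6: (5,6,7,1) (5,6,7,2) (5,6,7,3) (5,6,7,4) — 4.
W=7: (5,6,7,1) (5,6,7,2) (5,6,7,3) (5,6,7,4) — 4.
Summing: 4 + 4 = 8.

8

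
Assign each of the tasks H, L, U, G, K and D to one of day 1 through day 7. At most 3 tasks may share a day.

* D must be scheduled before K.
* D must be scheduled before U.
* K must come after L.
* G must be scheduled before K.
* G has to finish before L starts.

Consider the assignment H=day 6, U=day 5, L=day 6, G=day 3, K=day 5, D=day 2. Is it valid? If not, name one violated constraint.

G must be scheduled before K — holds.
K must come after L — violated.
G has to finish before L starts — holds.
D must be scheduled before K — holds.
At most 3 tasks may share a day — holds.
D must be scheduled before U — holds.

No — it violates: K must come after L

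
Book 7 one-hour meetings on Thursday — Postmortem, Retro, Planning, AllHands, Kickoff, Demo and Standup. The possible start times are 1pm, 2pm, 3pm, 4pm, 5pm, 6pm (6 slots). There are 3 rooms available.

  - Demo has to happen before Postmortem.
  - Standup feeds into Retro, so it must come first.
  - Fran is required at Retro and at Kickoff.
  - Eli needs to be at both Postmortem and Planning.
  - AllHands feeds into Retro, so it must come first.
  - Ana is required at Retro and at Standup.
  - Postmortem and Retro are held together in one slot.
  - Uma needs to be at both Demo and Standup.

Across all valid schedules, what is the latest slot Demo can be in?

5pm

Downstream work caps Demo at 5pm.
Demo at 5pm is achievable: Retro=6pm; Planning=1pm; Kickoff=2pm; AllHands=1pm; Postmortem=6pm; Standup=1pm; Demo=5pm.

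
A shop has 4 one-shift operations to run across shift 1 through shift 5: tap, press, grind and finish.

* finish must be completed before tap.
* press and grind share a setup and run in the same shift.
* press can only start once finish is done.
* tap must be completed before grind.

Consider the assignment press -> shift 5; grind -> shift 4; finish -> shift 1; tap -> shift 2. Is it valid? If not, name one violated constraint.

No — it violates: press and grind share a setup and run in the same shift

press and grind share a setup and run in the same shift — violated.
press can only start once finish is done — holds.
finish must be completed before tap — holds.
tap must be completed before grind — holds.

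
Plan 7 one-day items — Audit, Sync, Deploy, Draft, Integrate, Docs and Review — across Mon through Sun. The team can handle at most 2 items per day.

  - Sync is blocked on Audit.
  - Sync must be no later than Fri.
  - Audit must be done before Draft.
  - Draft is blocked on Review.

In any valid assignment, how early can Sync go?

Precedence pushes Sync to at least Tue; Sync's own window allows nothing later than Fri.
Sync at Tue is achievable: Deploy in Wed; Audit in Mon; Review in Mon; Sync in Tue; Docs in Thu; Draft in Tue; Integrate in Wed.

Tue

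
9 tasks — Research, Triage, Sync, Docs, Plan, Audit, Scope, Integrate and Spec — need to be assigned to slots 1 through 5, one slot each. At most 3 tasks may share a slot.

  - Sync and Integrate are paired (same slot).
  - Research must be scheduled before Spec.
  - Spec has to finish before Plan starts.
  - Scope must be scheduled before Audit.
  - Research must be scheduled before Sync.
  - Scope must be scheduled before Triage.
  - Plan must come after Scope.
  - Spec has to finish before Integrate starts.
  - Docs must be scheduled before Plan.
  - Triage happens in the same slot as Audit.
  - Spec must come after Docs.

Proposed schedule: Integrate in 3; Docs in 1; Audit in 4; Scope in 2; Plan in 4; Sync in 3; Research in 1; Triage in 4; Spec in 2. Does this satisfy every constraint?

Plan must come after Scope — holds.
Scope must be scheduled before Audit — holds.
Research must be scheduled before Sync — holds.
Sync and Integrate are paired (same slot) — holds.
Docs must be scheduled before Plan — holds.
Spec must come after Docs — holds.
Research must be scheduled before Spec — holds.
Spec has to finish before Integrate starts — holds.
At most 3 tasks may share a slot — holds.
Triage happens in the same slot as Audit — holds.
Scope must be scheduled before Triage — holds.
Spec has to finish before Plan starts — holds.

Yes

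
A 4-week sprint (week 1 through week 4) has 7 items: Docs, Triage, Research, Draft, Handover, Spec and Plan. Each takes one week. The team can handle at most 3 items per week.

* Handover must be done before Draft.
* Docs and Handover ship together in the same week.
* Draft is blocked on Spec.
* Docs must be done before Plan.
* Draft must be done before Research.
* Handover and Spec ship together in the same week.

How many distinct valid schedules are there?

33

Splitting on Docs: it can be week 1 (27), week 2 (6). Listing each branch's schedules as (Triage, Research, Draft, Handover, Spec, Plan) by week number:
Docs=week 1: (2,3,2,1,1,2) (2,3,2,1,1,3) (2,3,2,1,1,4) (2,4,2,1,1,2) (2,4,2,1,1,3) (2,4,2,1,1,4) (2,4,3,1,1,2) (2,4,3,1,1,3) (2,4,3,1,1,4) (3,3,2,1,1,2) (3,3,2,1,1,3) (3,3,2,1,1,4) (3,4,2,1,1,2) (3,4,2,1,1,3) (3,4,2,1,1,4) (3,4,3,1,1,2) (3,4,3,1,1,3) (3,4,3,1,1,4) (4,3,2,1,1,2) (4,3,2,1,1,3) (4,3,2,1,1,4) (4,4,2,1,1,2) (4,4,2,1,1,3) (4,4,2,1,1,4) (4,4,3,1,1,2) (4,4,3,1,1,3) (4,4,3,1,1,4) — 27.
Docs=week 2: (1,4,3,2,2,3) (1,4,3,2,2,4) (3,4,3,2,2,3) (3,4,3,2,2,4) (4,4,3,2,2,3) (4,4,3,2,2,4) — 6.
Summing: 27 + 6 = 33.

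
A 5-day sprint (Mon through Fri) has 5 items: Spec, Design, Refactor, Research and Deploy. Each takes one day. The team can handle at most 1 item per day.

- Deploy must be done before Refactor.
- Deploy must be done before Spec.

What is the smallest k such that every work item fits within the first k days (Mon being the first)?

5 days

The precedence chain requires at least 2 distinct days.
With at most 1 per day and 5 work items, at least 5 days are needed.
5 works (last occupied day: Fri): for example Design in Thu; Spec in Tue; Refactor in Wed; Research in Fri; Deploy in Mon.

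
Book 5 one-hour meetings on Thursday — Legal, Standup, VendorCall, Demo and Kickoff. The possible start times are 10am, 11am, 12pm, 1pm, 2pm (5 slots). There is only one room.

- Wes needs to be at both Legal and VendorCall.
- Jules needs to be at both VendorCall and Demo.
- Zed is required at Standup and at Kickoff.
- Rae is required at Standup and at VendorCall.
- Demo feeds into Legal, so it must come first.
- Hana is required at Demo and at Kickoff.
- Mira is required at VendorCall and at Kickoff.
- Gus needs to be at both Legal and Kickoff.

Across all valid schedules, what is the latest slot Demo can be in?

1pm

Downstream work caps Demo at 1pm.
Demo at 1pm is achievable: Kickoff in 12pm, Legal in 2pm, VendorCall in 11am, Demo in 1pm, Standup in 10am.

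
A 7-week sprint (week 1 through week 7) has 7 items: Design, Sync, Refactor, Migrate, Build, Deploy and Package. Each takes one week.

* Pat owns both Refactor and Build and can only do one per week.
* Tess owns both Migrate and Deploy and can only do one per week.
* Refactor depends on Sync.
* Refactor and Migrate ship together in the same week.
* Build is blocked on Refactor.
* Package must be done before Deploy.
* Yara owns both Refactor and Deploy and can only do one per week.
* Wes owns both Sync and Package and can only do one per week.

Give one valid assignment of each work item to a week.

Deploy in week 3; Design in week 1; Refactor in week 2; Sync in week 1; Package in week 2; Migrate in week 2; Build in week 3

Checking: Package(week 2) before Deploy(week 3); Refactor(week 2) before Build(week 3); Sync(week 1) before Refactor(week 2); Refactor(week 2) != Deploy(week 3); Refactor(week 2) != Build(week 3); Sync(week 1) != Package(week 2); Migrate(week 2) != Deploy(week 3); Refactor = Migrate = week 2.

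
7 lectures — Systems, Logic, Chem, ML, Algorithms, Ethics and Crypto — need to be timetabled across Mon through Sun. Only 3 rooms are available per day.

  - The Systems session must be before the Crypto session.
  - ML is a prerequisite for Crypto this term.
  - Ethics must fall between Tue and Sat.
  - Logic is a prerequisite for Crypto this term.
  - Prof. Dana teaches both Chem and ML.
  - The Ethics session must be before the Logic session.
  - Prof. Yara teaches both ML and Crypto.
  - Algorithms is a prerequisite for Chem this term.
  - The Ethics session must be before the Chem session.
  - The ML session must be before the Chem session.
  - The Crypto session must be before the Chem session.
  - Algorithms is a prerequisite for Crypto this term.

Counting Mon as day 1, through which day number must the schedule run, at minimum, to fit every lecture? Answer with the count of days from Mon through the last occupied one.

The precedence chain requires at least 4 distinct days.
With at most 3 per day and 7 lectures, at least 3 days are needed.
Propagating the time windows through the other constraints, Chem can't land before Fri — that is day 5 counting from Mon — so the schedule must run through at least 5 days.
5 works (last occupied day: Fri): for example Systems=Mon; Logic=Wed; Ethics=Tue; Algorithms=Mon; ML=Mon; Chem=Fri; Crypto=Thu.

5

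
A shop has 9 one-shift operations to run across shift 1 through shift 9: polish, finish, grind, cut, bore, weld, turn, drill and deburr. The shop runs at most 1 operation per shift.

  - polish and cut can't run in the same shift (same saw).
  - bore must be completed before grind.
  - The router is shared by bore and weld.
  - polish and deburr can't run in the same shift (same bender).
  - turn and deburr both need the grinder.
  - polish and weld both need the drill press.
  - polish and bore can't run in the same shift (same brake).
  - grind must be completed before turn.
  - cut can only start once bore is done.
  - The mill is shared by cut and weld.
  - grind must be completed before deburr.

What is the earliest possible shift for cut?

shift 2

Precedence pushes cut to at least shift 2.
cut at shift 2 is achievable: weld -> shift 8, finish -> shift 7, turn -> shift 4, grind -> shift 3, cut -> shift 2, drill -> shift 9, bore -> shift 1, polish -> shift 6, deburr -> shift 5.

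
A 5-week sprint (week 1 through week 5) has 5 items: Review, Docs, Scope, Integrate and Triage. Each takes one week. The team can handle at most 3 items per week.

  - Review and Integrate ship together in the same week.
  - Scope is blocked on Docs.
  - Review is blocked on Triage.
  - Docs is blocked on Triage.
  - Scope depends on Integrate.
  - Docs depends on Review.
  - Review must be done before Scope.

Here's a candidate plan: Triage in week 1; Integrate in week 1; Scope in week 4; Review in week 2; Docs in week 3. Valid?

Invalid. Review and Integrate ship together in the same week.

Docs depends on Review — holds.
Review and Integrate ship together in the same week — violated.
The team can handle at most 3 items per week — holds.
Scope depends on Integrate — holds.
Review must be done before Scope — holds.
Docs is blocked on Triage — holds.
Review is blocked on Triage — holds.
Scope is blocked on Docs — holds.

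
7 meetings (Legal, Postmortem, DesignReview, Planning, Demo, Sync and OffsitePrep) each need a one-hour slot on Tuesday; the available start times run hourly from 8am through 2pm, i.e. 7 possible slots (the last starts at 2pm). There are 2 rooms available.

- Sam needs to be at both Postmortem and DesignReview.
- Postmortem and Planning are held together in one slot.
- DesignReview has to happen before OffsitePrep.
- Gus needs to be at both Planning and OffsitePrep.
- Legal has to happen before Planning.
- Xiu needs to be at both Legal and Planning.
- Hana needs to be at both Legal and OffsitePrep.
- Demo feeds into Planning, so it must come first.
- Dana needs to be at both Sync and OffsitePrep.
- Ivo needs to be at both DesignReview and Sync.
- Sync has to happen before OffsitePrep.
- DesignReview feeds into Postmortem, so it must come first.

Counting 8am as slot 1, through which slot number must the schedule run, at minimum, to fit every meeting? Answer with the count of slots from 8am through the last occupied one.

4 slots

The precedence chain requires at least 2 distinct slots.
With at most 2 per slot and 7 meetings, at least 4 slots are needed.
4 works (last occupied slot: 11am): for example Sync -> 9am; Postmortem -> 10am; Planning -> 10am; Demo -> 9am; OffsitePrep -> 11am; Legal -> 8am; DesignReview -> 8am.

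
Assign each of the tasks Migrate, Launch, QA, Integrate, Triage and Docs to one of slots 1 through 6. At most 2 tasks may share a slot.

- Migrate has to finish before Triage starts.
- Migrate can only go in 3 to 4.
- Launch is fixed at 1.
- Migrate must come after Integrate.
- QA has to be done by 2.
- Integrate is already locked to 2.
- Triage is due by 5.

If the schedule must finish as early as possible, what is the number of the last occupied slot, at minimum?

slot 4

The precedence chain requires at least 3 distinct slots.
With at most 2 per slot and 6 tasks, at least 3 slots are needed.
Propagating the time windows through the other constraints, Triage can't land before 4, so the schedule must run through at least slot 4.
4 works (last occupied slot: 4): for example Triage -> 4, Integrate -> 2, Migrate -> 3, Docs -> 2, QA -> 1, Launch -> 1.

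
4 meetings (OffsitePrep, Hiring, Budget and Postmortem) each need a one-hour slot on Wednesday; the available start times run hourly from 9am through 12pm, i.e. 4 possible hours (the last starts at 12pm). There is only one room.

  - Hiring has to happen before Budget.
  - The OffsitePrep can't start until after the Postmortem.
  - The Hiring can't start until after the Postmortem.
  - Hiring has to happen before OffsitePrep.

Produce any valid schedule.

Postmortem=9am; Budget=12pm; OffsitePrep=11am; Hiring=10am

Checking: Postmortem(9am) before OffsitePrep(11am); Hiring(10am) before Budget(12pm); Postmortem(9am) before Hiring(10am); Hiring(10am) before OffsitePrep(11am); max 1 per hour (cap 1).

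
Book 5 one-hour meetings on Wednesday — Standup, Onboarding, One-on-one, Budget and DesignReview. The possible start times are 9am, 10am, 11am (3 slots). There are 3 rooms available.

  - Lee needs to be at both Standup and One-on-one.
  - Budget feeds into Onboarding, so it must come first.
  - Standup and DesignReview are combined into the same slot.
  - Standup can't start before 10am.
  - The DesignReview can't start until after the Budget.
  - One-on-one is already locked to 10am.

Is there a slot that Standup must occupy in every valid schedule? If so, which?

11am

Standup's window is 10am–11am.
One-on-one is fixed at 10am, and Standup can't share a slot with One-on-one.
So Standup must be 11am.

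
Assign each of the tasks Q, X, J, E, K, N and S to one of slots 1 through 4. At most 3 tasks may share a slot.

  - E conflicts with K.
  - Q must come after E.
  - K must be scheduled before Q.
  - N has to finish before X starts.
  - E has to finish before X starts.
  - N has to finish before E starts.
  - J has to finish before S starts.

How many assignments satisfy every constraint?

Splitting on Q: it can be 3 (12), 4 (48). Listing each branch's schedules as (X, J, E, K, N, S):
Q=3: (3,1,2,1,1,2) (3,1,2,1,1,3) (3,1,2,1,1,4) (3,2,2,1,1,3) (3,2,2,1,1,4) (3,3,2,1,1,4) (4,1,2,1,1,2) (4,1,2,1,1,3) (4,1,2,1,1,4) (4,2,2,1,1,3) (4,2,2,1,1,4) (4,3,2,1,1,4) — 12.
Q=4: (3,1,2,1,1,2) (3,1,2,1,1,3) (3,1,2,1,1,4) (3,1,2,3,1,2) (3,1,2,3,1,3) (3,1,2,3,1,4) (3,2,2,1,1,3) (3,2,2,1,1,4) (3,2,2,3,1,3) (3,2,2,3,1,4) (3,3,2,1,1,4) (3,3,2,3,1,4) (4,1,2,1,1,2) (4,1,2,1,1,3) (4,1,2,1,1,4) (4,1,2,3,1,2) (4,1,2,3,1,3) (4,1,2,3,1,4) (4,1,3,1,1,2) (4,1,3,1,1,3) (4,1,3,1,1,4) (4,1,3,1,2,2) (4,1,3,1,2,3) (4,1,3,1,2,4) (4,1,3,2,1,2) (4,1,3,2,1,3) (4,1,3,2,1,4) (4,1,3,2,2,2) (4,1,3,2,2,3) (4,1,3,2,2,4) (4,2,2,1,1,3) (4,2,2,1,1,4) (4,2,2,3,1,3) (4,2,2,3,1,4) (4,2,3,1,1,3) (4,2,3,1,1,4) (4,2,3,1,2,3) (4,2,3,1,2,4) (4,2,3,2,1,3) (4,2,3,2,1,4) (4,2,3,2,2,3) (4,2,3,2,2,4) (4,3,2,1,1,4) (4,3,2,3,1,4) (4,3,3,1,1,4) (4,3,3,1,2,4) (4,3,3,2,1,4) (4,3,3,2,2,4) — 48.
Summing: 12 + 48 = 60.

60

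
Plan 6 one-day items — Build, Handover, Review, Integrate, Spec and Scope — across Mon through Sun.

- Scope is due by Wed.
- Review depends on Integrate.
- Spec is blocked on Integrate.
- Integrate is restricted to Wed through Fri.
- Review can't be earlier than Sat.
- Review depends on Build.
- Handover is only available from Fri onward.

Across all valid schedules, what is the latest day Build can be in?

Sat

Downstream work caps Build at Sat.
Build at Sat is achievable: Spec -> Thu, Review -> Sun, Handover -> Fri, Scope -> Mon, Integrate -> Wed, Build -> Sat.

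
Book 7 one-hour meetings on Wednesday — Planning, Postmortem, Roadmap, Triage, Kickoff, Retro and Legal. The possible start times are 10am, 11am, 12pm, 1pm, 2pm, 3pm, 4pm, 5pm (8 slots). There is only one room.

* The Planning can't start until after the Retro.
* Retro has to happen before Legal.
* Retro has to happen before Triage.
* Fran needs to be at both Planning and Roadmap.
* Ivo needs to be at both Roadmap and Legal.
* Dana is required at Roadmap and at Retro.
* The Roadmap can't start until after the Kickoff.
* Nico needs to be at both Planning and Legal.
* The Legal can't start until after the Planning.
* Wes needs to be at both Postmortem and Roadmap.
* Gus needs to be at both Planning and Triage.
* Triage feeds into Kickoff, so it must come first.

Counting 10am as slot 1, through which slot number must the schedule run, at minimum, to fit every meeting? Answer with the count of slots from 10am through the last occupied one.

The precedence chain requires at least 4 distinct slots.
With at most 1 per slot and 7 meetings, at least 7 slots are needed.
7 works (last occupied slot: 4pm): for example Planning -> 11am; Triage -> 12pm; Legal -> 2pm; Roadmap -> 3pm; Retro -> 10am; Postmortem -> 4pm; Kickoff -> 1pm.

7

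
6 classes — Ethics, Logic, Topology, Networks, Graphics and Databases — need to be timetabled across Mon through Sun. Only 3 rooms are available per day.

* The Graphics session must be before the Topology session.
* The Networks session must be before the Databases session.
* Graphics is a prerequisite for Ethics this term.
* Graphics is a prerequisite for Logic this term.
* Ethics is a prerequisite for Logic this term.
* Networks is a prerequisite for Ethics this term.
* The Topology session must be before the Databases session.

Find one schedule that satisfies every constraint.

Ethics in Tue, Networks in Mon, Logic in Wed, Topology in Tue, Databases in Wed, Graphics in Mon

Checking: Graphics(Mon) before Topology(Tue); Ethics(Tue) before Logic(Wed); Networks(Mon) before Ethics(Tue); Graphics(Mon) before Logic(Wed); Networks(Mon) before Databases(Wed); Graphics(Mon) before Ethics(Tue); Topology(Tue) before Databases(Wed); max 2 per day (cap 3).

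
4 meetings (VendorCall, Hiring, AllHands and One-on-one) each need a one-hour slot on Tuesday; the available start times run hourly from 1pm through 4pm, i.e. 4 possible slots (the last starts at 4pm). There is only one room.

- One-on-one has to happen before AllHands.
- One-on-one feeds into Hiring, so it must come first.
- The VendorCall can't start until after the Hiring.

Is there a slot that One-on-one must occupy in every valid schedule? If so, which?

1pm

Downstream work caps One-on-one at 2pm.
So One-on-one is pinned to 1pm.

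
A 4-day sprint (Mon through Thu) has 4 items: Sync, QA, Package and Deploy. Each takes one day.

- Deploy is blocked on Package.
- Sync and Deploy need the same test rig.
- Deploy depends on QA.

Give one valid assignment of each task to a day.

Package in Mon, QA in Mon, Deploy in Tue, Sync in Mon

Checking: Package(Mon) before Deploy(Tue); QA(Mon) before Deploy(Tue); Sync(Mon) != Deploy(Tue).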